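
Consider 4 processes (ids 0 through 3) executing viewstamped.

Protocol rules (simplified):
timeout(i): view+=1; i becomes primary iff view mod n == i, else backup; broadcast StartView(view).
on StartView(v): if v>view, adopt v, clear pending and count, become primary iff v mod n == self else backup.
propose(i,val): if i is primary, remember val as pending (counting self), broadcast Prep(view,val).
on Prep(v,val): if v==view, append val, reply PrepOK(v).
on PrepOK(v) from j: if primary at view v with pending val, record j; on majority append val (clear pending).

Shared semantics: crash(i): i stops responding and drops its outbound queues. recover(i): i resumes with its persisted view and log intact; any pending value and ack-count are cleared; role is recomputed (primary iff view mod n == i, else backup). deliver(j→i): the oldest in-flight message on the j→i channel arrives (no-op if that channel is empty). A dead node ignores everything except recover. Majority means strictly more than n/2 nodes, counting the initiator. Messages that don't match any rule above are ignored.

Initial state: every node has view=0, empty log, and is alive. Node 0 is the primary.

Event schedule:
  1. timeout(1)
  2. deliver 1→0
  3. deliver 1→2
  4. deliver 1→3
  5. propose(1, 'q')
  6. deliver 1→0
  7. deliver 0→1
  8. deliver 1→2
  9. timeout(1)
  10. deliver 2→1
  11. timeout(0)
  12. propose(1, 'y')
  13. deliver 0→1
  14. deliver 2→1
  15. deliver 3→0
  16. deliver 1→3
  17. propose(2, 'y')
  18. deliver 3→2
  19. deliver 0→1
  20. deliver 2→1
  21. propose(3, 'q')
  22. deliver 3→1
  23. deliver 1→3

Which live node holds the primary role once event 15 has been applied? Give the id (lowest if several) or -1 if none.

-1

e1 timeout(1): 1[prim,v=1,-]
e2 deliver 1→0: 0[back,v=1,-]
e3 deliver 1→2: 2[back,v=1,-]
e4 deliver 1→3: 3[back,v=1,-]
e5 propose(1,'q'): ·
e6 deliver 1→0: 0[back,v=1,q]
e7 deliver 0→1: ·
e8 deliver 1→2: 2[back,v=1,q]
e9 timeout(1): 1[back,v=2,-]
e10 deliver 2→1: ·
e11 timeout(0): 0[back,v=2,q]
e12 propose(1,'y'): ·
e13 deliver 0→1: ·
e14 deliver 2→1: ·
e15 deliver 3→0: ·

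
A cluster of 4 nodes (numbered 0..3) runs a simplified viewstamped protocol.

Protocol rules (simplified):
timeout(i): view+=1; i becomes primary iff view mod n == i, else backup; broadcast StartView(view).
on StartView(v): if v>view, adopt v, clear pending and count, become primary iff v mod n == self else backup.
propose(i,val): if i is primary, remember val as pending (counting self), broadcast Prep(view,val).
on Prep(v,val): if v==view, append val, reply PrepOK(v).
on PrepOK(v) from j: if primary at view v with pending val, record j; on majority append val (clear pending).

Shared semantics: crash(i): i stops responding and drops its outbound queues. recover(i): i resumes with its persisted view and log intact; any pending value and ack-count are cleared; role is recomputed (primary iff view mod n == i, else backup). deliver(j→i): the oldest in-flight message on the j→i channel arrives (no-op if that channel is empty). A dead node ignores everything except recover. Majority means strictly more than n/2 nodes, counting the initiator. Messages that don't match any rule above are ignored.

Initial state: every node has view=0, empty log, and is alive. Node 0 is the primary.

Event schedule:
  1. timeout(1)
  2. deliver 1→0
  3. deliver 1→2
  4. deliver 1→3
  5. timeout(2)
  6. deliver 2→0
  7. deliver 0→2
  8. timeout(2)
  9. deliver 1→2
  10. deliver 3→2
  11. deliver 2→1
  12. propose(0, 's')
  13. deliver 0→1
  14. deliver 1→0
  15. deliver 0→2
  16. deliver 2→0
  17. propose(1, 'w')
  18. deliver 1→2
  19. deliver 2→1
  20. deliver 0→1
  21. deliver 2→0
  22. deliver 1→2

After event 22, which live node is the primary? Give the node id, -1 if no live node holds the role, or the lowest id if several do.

-1

1. timeout(1):  <1:prim v1 ->
2. deliver 1→0:  <0:back v1 ->
3. deliver 1→2:  <2:back v1 ->
4. deliver 1→3:  <3:back v1 ->
5. timeout(2):  <2:prim v2 ->
6. deliver 2→0:  <0:back v2 ->
7. deliver 0→2:  nop
8. timeout(2):  <2:back v3 ->
9. deliver 1→2:  nop
10. deliver 3→2:  nop
11. deliver 2→1:  <1:back v2 ->
12. propose(0,'s'):  nop
13. deliver 0→1:  nop
14. deliver 1→0:  nop
15. deliver 0→2:  nop
16. deliver 2→0:  <0:back v3 ->
17. propose(1,'w'):  nop
18. deliver 1→2:  nop
19. deliver 2→1:  <1:back v3 ->
20. deliver 0→1:  nop
21. deliver 2→0:  nop
22. deliver 1→2:  nop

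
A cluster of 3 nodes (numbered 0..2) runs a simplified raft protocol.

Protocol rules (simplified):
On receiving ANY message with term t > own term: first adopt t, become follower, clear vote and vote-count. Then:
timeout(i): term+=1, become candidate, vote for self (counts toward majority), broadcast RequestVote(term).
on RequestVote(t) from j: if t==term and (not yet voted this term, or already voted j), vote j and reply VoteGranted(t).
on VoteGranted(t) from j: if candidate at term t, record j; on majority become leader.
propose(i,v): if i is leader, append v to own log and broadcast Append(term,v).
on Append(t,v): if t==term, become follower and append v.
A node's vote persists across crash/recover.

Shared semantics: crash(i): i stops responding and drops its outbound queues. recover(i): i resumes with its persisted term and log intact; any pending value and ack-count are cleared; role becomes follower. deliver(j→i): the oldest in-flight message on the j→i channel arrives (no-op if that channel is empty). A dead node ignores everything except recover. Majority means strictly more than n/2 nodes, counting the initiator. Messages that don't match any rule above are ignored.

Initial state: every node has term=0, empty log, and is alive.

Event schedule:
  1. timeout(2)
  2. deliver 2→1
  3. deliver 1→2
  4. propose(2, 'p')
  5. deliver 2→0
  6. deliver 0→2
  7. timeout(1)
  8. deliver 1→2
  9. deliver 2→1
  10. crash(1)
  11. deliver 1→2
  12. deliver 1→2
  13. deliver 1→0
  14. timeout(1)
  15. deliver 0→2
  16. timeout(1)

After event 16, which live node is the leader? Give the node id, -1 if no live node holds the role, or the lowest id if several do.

-1

after 1 — timeout(2): n2:cand/t1/[-]
after 2 — deliver 2→1: n1:foll/t1/[-]
after 3 — deliver 1→2: n2:lead/t1/[-]
after 4 — propose(2,'p'): n2:lead/t1/[p]
after 5 — deliver 2→0: n0:foll/t1/[-]
after 6 — deliver 0→2: ·
after 7 — timeout(1): n1:cand/t2/[-]
after 8 — deliver 1→2: n2:foll/t2/[p]
after 9 — deliver 2→1: ·
after 10 — crash(1): n1:✗cand/t2/[-]
after 11 — deliver 1→2: ·
after 12 — deliver 1→2: ·
after 13 — deliver 1→0: ·
after 14 — timeout(1): ·
after 15 — deliver 0→2: ·
after 16 — timeout(1): ·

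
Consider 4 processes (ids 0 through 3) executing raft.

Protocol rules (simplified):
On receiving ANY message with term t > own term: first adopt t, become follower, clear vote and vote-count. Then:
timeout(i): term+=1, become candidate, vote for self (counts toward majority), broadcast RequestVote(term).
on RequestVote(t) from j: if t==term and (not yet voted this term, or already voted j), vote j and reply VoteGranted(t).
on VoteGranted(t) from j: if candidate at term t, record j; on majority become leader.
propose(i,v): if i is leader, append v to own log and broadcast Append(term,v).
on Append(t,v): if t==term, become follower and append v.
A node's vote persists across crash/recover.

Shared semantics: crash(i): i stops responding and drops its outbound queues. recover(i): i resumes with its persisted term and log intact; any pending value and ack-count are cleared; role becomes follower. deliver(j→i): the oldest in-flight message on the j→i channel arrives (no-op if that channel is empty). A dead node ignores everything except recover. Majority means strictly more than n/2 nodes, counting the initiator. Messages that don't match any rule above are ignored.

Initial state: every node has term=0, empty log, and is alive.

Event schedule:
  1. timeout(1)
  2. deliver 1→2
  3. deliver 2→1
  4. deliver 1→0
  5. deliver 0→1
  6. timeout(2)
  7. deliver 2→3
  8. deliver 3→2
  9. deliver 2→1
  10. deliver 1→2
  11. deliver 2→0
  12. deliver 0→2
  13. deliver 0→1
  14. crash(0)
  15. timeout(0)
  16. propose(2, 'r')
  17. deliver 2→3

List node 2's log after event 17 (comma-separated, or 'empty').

r

1. timeout(1):  <1:cand t1 ->
2. deliver 1→2:  <2:foll t1 ->
3. deliver 2→1:  nop
4. deliver 1→0:  <0:foll t1 ->
5. deliver 0→1:  <1:lead t1 ->
6. timeout(2):  <2:cand t2 ->
7. deliver 2→3:  <3:foll t2 ->
8. deliver 3→2:  nop
9. deliver 2→1:  <1:foll t2 ->
10. deliver 1→2:  <2:lead t2 ->
11. deliver 2→0:  <0:foll t2 ->
12. deliver 0→2:  nop
13. deliver 0→1:  nop
14. crash(0):  <0:✗foll t2 ->
15. timeout(0):  nop
16. propose(2,'r'):  <2:lead t2 r>
17. deliver 2→3:  <3:foll t2 r>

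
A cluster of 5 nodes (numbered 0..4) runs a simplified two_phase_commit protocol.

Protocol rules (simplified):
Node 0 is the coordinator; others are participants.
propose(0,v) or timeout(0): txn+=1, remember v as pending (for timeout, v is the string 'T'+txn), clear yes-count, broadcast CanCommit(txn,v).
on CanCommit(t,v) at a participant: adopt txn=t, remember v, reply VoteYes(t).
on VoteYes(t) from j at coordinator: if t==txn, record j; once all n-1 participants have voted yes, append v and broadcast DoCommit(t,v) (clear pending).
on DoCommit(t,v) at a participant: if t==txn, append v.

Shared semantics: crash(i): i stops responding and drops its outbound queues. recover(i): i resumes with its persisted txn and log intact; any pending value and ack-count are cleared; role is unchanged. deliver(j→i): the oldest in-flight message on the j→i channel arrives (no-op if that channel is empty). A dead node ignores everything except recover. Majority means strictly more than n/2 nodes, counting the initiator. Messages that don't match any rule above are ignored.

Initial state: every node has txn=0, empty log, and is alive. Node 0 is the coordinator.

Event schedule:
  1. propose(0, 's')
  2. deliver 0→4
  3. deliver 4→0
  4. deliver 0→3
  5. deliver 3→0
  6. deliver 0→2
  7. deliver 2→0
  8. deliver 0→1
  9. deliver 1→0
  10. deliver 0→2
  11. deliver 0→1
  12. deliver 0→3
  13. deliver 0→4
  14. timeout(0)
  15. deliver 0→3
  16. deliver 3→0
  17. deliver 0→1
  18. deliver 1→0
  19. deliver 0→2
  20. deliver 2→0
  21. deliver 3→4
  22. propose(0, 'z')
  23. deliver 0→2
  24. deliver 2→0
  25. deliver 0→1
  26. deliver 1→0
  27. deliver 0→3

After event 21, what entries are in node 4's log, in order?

1. propose(0,'s'):  <0:coor t1 ->
2. deliver 0→4:  <4:part t1 ->
3. deliver 4→0:  nop
4. deliver 0→3:  <3:part t1 ->
5. deliver 3→0:  nop
6. deliver 0→2:  <2:part t1 ->
7. deliver 2→0:  nop
8. deliver 0→1:  <1:part t1 ->
9. deliver 1→0:  <0:coor t1 s>
10. deliver 0→2:  <2:part t1 s>
11. deliver 0→1:  <1:part t1 s>
12. deliver 0→3:  <3:part t1 s>
13. deliver 0→4:  <4:part t1 s>
14. timeout(0):  <0:coor t2 s>
15. deliver 0→3:  <3:part t2 s>
16. deliver 3→0:  nop
17. deliver 0→1:  <1:part t2 s>
18. deliver 1→0:  nop
19. deliver 0→2:  <2:part t2 s>
20. deliver 2→0:  nop
21. deliver 3→4:  nop

s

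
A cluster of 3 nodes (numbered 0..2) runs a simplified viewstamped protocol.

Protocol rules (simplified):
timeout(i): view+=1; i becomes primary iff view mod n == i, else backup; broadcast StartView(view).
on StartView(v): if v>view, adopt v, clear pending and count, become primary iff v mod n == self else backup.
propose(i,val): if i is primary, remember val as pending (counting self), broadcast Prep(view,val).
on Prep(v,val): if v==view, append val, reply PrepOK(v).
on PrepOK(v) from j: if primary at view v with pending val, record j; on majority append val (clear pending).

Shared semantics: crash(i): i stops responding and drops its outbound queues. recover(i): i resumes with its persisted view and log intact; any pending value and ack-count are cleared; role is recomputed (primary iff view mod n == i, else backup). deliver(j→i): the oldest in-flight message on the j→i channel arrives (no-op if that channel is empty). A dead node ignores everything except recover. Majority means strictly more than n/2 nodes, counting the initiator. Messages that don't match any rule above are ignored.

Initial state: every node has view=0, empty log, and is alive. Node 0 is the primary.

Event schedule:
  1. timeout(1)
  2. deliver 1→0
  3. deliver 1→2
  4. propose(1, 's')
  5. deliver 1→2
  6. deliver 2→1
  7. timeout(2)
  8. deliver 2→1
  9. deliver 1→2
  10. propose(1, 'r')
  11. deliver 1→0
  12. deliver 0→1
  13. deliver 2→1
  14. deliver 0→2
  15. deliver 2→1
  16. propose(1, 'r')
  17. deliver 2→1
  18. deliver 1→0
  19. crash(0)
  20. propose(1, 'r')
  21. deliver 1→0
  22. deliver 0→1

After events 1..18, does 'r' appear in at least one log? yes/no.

no

1. timeout(1):  <1:prim v1 ->
2. deliver 1→0:  <0:back v1 ->
3. deliver 1→2:  <2:back v1 ->
4. propose(1,'s'):  nop
5. deliver 1→2:  <2:back v1 s>
6. deliver 2→1:  <1:prim v1 s>
7. timeout(2):  <2:prim v2 s>
8. deliver 2→1:  <1:back v2 s>
9. deliver 1→2:  nop
10. propose(1,'r'):  nop
11. deliver 1→0:  <0:back v1 s>
12. deliver 0→1:  nop
13. deliver 2→1:  nop
14. deliver 0→2:  nop
15. deliver 2→1:  nop
16. propose(1,'r'):  nop
17. deliver 2→1:  nop
18. deliver 1→0:  nop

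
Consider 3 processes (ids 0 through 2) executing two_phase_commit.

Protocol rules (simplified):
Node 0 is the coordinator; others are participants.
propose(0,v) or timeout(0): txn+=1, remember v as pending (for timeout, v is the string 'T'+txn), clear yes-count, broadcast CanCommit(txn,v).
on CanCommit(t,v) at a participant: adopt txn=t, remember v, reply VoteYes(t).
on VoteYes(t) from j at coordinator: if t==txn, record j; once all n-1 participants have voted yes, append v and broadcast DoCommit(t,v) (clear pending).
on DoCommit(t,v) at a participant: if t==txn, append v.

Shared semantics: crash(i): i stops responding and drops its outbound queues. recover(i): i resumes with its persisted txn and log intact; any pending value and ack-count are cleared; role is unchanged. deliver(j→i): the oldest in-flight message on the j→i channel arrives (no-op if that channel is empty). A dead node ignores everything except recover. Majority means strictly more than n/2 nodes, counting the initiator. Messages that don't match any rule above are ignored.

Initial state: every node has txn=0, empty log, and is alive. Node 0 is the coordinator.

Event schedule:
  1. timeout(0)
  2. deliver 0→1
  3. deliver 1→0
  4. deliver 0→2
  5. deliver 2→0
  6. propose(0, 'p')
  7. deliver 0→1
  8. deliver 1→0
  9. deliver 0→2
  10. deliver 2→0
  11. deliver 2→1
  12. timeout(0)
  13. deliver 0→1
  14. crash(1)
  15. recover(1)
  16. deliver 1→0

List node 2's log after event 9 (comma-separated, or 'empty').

step 1 timeout(0): 0={coor,t=1,log=-}
step 2 deliver 0→1: 1={part,t=1,log=-}
step 3 deliver 1→0: —
step 4 deliver 0→2: 2={part,t=1,log=-}
step 5 deliver 2→0: 0={coor,t=1,log=T1}
step 6 propose(0,'p'): 0={coor,t=2,log=T1}
step 7 deliver 0→1: 1={part,t=1,log=T1}
step 8 deliver 1→0: —
step 9 deliver 0→2: 2={part,t=1,log=T1}

T1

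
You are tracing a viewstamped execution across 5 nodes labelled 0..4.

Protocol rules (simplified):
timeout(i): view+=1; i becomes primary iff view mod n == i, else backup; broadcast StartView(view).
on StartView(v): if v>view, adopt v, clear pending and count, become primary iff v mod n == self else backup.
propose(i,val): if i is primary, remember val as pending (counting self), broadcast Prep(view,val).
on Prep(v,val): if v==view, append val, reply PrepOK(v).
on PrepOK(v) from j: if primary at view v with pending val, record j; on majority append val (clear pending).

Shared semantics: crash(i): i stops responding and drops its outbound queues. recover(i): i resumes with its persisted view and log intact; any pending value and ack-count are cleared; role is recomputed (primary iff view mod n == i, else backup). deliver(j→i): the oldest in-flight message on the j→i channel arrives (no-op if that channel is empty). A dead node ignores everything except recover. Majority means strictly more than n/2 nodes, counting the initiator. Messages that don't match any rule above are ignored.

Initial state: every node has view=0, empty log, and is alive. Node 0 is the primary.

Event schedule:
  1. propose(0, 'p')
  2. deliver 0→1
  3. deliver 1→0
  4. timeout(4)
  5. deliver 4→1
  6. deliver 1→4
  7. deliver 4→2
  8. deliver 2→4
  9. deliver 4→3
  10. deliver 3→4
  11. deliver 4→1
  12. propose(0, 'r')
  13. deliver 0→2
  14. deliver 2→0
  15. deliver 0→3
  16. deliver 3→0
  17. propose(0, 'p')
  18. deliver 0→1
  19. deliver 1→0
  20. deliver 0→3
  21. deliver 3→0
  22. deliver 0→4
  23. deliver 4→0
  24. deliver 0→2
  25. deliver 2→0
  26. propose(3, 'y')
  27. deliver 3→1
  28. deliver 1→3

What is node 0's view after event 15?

0

e1 propose(0,'p'): ·
e2 deliver 0→1: 1[back,v=0,p]
e3 deliver 1→0: ·
e4 timeout(4): 4[back,v=1,-]
e5 deliver 4→1: 1[prim,v=1,p]
e6 deliver 1→4: ·
e7 deliver 4→2: 2[back,v=1,-]
e8 deliver 2→4: ·
e9 deliver 4→3: 3[back,v=1,-]
e10 deliver 3→4: ·
e11 deliver 4→1: ·
e12 propose(0,'r'): ·
e13 deliver 0→2: ·
e14 deliver 2→0: ·
e15 deliver 0→3: ·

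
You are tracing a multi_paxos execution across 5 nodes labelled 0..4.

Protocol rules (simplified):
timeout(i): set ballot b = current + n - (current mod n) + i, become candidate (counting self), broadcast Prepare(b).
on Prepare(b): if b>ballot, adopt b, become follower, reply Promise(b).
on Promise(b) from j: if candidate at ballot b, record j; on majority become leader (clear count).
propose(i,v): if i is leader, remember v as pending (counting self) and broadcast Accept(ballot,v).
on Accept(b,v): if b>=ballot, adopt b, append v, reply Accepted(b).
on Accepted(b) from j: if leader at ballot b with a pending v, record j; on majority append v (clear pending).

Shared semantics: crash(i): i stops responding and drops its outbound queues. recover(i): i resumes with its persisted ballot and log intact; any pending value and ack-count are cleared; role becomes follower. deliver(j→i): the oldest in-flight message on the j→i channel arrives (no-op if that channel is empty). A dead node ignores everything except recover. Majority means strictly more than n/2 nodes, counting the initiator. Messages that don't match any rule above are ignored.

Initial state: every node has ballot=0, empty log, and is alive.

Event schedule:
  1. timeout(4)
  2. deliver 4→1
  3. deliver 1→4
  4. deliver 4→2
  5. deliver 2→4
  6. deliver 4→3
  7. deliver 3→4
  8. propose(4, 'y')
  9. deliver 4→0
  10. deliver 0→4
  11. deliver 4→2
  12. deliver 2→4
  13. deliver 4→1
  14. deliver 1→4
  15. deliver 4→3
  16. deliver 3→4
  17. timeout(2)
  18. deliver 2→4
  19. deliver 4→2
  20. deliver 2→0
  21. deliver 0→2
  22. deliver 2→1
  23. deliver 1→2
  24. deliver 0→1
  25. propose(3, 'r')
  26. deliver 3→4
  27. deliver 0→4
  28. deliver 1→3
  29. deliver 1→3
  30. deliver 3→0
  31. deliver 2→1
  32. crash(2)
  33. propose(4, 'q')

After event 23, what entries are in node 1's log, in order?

y

step 1 timeout(4): 4={cand,b=9,log=-}
step 2 deliver 4→1: 1={foll,b=9,log=-}
step 3 deliver 1→4: —
step 4 deliver 4→2: 2={foll,b=9,log=-}
step 5 deliver 2→4: 4={lead,b=9,log=-}
step 6 deliver 4→3: 3={foll,b=9,log=-}
step 7 deliver 3→4: —
step 8 propose(4,'y'): —
step 9 deliver 4→0: 0={foll,b=9,log=-}
step 10 deliver 0→4: —
step 11 deliver 4→2: 2={foll,b=9,log=y}
step 12 deliver 2→4: —
step 13 deliver 4→1: 1={foll,b=9,log=y}
step 14 deliver 1→4: 4={lead,b=9,log=y}
step 15 deliver 4→3: 3={foll,b=9,log=y}
step 16 deliver 3→4: —
step 17 timeout(2): 2={cand,b=12,log=y}
step 18 deliver 2→4: 4={foll,b=12,log=y}
step 19 deliver 4→2: —
step 20 deliver 2→0: 0={foll,b=12,log=-}
step 21 deliver 0→2: 2={lead,b=12,log=y}
step 22 deliver 2→1: 1={foll,b=12,log=y}
step 23 deliver 1→2: —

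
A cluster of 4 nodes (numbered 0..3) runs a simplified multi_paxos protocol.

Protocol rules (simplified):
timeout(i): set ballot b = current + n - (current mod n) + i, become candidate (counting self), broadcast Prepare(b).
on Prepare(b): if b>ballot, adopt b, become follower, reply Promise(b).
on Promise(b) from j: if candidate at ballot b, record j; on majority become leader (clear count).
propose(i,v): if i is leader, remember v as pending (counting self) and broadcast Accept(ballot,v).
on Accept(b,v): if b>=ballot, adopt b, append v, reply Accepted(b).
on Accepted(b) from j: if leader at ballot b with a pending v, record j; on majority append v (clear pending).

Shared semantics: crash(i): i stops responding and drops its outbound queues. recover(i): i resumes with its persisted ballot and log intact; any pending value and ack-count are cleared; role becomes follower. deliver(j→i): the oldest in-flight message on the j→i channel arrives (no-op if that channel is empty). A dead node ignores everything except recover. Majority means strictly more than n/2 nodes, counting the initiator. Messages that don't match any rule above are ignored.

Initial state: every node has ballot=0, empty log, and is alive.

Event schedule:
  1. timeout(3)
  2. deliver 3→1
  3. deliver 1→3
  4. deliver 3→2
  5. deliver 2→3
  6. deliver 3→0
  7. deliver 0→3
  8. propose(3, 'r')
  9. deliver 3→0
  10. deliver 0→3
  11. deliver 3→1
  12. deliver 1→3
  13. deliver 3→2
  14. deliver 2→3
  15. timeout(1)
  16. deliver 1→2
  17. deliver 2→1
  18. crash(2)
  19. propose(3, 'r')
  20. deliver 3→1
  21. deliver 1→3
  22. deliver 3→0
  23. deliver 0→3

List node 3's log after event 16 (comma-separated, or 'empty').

r

1. timeout(3):  <3:cand b7 ->
2. deliver 3→1:  <1:foll b7 ->
3. deliver 1→3:  nop
4. deliver 3→2:  <2:foll b7 ->
5. deliver 2→3:  <3:lead b7 ->
6. deliver 3→0:  <0:foll b7 ->
7. deliver 0→3:  nop
8. propose(3,'r'):  nop
9. deliver 3→0:  <0:foll b7 r>
10. deliver 0→3:  nop
11. deliver 3→1:  <1:foll b7 r>
12. deliver 1→3:  <3:lead b7 r>
13. deliver 3→2:  <2:foll b7 r>
14. deliver 2→3:  nop
15. timeout(1):  <1:cand b9 r>
16. deliver 1→2:  <2:foll b9 r>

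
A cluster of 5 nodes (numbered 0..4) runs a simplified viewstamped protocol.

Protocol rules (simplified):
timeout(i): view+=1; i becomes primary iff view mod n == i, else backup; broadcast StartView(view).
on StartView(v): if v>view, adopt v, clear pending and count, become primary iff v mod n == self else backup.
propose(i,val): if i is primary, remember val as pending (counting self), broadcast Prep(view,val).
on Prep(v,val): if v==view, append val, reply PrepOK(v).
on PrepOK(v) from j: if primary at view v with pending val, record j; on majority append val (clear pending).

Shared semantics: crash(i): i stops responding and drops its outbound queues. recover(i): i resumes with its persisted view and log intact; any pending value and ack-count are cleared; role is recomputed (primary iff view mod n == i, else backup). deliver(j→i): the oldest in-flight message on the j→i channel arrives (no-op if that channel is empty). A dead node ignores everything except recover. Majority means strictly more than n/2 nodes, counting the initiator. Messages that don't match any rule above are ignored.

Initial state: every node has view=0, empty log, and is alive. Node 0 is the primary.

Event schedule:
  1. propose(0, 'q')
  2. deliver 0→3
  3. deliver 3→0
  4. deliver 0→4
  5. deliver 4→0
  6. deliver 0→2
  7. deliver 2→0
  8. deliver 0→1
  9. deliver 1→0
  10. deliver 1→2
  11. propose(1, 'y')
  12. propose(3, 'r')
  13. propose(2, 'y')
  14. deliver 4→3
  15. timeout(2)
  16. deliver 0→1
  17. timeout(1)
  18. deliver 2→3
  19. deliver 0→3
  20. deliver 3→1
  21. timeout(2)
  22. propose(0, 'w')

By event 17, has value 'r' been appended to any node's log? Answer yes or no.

no

e1 propose(0,'q'): ·
e2 deliver 0→3: 3[back,v=0,q]
e3 deliver 3→0: ·
e4 deliver 0→4: 4[back,v=0,q]
e5 deliver 4→0: 0[prim,v=0,q]
e6 deliver 0→2: 2[back,v=0,q]
e7 deliver 2→0: ·
e8 deliver 0→1: 1[back,v=0,q]
e9 deliver 1→0: ·
e10 deliver 1→2: ·
e11 propose(1,'y'): ·
e12 propose(3,'r'): ·
e13 propose(2,'y'): ·
e14 deliver 4→3: ·
e15 timeout(2): 2[back,v=1,q]
e16 deliver 0→1: ·
e17 timeout(1): 1[prim,v=1,q]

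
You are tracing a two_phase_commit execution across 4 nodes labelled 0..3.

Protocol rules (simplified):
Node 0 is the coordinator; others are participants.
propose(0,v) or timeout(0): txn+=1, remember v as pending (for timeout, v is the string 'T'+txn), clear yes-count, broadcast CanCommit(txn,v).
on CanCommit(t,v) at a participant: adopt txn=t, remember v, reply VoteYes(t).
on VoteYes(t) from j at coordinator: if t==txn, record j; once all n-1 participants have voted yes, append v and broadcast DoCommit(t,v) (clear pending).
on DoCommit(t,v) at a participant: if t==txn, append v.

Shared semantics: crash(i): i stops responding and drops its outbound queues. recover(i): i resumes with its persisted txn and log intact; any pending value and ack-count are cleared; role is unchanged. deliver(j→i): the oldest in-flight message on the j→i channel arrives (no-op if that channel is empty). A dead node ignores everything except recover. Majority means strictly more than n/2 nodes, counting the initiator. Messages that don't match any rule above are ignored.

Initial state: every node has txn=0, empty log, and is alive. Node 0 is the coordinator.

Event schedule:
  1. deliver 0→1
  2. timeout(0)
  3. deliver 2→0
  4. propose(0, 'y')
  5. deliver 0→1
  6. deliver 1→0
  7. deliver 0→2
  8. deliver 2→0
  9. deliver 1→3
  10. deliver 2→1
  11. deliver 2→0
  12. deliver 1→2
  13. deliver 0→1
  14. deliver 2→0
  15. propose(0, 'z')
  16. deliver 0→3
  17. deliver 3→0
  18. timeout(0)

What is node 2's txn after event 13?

1

[1] deliver 0→1 → ∅
[2] timeout(0) → N0(coor t1 [-])
[3] deliver 2→0 → ∅
[4] propose(0,'y') → N0(coor t2 [-])
[5] deliver 0→1 → N1(part t1 [-])
[6] deliver 1→0 → ∅
[7] deliver 0→2 → N2(part t1 [-])
[8] deliver 2→0 → ∅
[9] deliver 1→3 → ∅
[10] deliver 2→1 → ∅
[11] deliver 2→0 → ∅
[12] deliver 1→2 → ∅
[13] deliver 0→1 → N1(part t2 [-])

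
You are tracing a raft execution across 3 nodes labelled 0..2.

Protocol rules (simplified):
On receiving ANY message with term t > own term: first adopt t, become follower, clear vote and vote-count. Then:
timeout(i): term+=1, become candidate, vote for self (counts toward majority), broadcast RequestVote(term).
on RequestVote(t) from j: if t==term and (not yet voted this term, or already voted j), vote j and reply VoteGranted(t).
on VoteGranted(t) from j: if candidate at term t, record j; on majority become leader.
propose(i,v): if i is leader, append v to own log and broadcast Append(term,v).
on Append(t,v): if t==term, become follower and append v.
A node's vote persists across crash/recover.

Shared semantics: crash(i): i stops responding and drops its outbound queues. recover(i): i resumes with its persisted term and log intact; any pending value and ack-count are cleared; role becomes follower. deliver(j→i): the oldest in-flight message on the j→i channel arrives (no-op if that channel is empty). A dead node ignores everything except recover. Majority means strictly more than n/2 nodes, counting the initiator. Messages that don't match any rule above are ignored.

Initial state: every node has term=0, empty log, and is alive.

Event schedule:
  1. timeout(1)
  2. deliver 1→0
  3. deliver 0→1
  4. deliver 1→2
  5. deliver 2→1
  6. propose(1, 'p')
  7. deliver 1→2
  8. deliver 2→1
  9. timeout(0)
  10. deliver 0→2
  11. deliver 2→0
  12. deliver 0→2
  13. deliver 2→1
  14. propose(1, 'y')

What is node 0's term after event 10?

1. timeout(1):  <1:cand t1 ->
2. deliver 1→0:  <0:foll t1 ->
3. deliver 0→1:  <1:lead t1 ->
4. deliver 1→2:  <2:foll t1 ->
5. deliver 2→1:  nop
6. propose(1,'p'):  <1:lead t1 p>
7. deliver 1→2:  <2:foll t1 p>
8. deliver 2→1:  nop
9. timeout(0):  <0:cand t2 ->
10. deliver 0→2:  <2:foll t2 p>

2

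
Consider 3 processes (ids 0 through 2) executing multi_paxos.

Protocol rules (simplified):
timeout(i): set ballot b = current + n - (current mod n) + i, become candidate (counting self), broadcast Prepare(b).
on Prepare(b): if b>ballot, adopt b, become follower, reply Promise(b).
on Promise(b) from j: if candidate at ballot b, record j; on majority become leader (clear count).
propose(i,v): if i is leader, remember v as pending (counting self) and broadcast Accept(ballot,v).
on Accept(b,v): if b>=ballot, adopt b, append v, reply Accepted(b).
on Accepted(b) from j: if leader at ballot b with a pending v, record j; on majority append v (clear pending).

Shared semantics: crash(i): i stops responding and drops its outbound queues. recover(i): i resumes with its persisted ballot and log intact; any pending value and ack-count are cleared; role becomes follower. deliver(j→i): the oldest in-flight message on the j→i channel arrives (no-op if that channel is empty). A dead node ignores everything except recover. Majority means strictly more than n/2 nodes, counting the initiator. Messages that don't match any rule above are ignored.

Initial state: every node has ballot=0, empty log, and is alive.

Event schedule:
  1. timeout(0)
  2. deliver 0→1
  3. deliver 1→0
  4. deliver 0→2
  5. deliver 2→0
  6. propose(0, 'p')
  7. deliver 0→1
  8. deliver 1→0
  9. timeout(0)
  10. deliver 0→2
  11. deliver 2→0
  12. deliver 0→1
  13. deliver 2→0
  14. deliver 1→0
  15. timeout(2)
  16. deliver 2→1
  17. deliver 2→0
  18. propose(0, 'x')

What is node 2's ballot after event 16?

8

e1 timeout(0): 0[cand,b=3,-]
e2 deliver 0→1: 1[foll,b=3,-]
e3 deliver 1→0: 0[lead,b=3,-]
e4 deliver 0→2: 2[foll,b=3,-]
e5 deliver 2→0: ·
e6 propose(0,'p'): ·
e7 deliver 0→1: 1[foll,b=3,p]
e8 deliver 1→0: 0[lead,b=3,p]
e9 timeout(0): 0[cand,b=6,p]
e10 deliver 0→2: 2[foll,b=3,p]
e11 deliver 2→0: ·
e12 deliver 0→1: 1[foll,b=6,p]
e13 deliver 2→0: ·
e14 deliver 1→0: 0[lead,b=6,p]
e15 timeout(2): 2[cand,b=8,p]
e16 deliver 2→1: 1[foll,b=8,p]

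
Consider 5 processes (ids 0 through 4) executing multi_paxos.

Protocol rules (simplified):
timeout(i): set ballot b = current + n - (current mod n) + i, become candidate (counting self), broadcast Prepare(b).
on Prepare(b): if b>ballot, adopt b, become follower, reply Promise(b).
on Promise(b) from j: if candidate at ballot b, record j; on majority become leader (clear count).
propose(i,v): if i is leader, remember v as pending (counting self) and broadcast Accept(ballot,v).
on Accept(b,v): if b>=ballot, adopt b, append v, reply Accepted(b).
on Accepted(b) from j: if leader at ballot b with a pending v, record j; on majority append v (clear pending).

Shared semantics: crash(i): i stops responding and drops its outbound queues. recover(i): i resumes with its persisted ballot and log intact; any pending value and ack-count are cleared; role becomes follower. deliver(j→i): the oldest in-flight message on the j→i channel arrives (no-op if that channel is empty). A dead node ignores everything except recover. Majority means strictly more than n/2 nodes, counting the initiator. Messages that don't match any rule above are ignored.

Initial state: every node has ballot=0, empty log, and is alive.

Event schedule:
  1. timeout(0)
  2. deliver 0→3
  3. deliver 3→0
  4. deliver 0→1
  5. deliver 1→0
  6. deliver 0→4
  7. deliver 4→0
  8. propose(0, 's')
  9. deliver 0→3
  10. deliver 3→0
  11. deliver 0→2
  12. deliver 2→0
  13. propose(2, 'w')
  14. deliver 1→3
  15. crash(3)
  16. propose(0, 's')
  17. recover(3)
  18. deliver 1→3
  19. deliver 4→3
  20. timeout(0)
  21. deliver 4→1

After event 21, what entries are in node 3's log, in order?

after 1 — timeout(0): n0:cand/b5/[-]
after 2 — deliver 0→3: n3:foll/b5/[-]
after 3 — deliver 3→0: ·
after 4 — deliver 0→1: n1:foll/b5/[-]
after 5 — deliver 1→0: n0:lead/b5/[-]
after 6 — deliver 0→4: n4:foll/b5/[-]
after 7 — deliver 4→0: ·
after 8 — propose(0,'s'): ·
after 9 — deliver 0→3: n3:foll/b5/[s]
after 10 — deliver 3→0: ·
after 11 — deliver 0→2: n2:foll/b5/[-]
after 12 — deliver 2→0: ·
after 13 — propose(2,'w'): ·
after 14 — deliver 1→3: ·
after 15 — crash(3): n3:✗foll/b5/[s]
after 16 — propose(0,'s'): ·
after 17 — recover(3): n3:foll/b5/[s]
after 18 — deliver 1→3: ·
after 19 — deliver 4→3: ·
after 20 — timeout(0): n0:cand/b10/[-]
after 21 — deliver 4→1: ·

s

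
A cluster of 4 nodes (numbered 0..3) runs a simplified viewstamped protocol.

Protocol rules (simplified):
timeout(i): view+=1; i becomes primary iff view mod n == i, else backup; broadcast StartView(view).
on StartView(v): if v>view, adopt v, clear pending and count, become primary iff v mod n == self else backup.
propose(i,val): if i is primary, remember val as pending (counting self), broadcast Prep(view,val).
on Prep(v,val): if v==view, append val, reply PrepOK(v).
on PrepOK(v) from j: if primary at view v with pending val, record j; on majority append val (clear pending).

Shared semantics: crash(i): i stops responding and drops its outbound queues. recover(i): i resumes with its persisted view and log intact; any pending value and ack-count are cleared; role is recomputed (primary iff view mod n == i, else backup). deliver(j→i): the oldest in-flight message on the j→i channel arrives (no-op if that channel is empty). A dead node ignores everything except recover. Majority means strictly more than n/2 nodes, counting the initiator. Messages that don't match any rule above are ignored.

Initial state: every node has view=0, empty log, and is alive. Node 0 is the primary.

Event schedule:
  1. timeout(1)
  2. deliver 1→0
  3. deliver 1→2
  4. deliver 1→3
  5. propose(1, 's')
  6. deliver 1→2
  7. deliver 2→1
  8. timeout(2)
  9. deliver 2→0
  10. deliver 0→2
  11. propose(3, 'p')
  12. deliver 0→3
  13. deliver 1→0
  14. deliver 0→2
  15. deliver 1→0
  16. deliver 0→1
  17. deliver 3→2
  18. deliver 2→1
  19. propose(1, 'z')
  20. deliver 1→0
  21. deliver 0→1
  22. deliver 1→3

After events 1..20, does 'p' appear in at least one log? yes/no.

no

e1 timeout(1): 1[prim,v=1,-]
e2 deliver 1→0: 0[back,v=1,-]
e3 deliver 1→2: 2[back,v=1,-]
e4 deliver 1→3: 3[back,v=1,-]
e5 propose(1,'s'): ·
e6 deliver 1→2: 2[back,v=1,s]
e7 deliver 2→1: ·
e8 timeout(2): 2[prim,v=2,s]
e9 deliver 2→0: 0[back,v=2,-]
e10 deliver 0→2: ·
e11 propose(3,'p'): ·
e12 deliver 0→3: ·
e13 deliver 1→0: ·
e14 deliver 0→2: ·
e15 deliver 1→0: ·
e16 deliver 0→1: ·
e17 deliver 3→2: ·
e18 deliver 2→1: 1[back,v=2,-]
e19 propose(1,'z'): ·
e20 deliver 1→0: ·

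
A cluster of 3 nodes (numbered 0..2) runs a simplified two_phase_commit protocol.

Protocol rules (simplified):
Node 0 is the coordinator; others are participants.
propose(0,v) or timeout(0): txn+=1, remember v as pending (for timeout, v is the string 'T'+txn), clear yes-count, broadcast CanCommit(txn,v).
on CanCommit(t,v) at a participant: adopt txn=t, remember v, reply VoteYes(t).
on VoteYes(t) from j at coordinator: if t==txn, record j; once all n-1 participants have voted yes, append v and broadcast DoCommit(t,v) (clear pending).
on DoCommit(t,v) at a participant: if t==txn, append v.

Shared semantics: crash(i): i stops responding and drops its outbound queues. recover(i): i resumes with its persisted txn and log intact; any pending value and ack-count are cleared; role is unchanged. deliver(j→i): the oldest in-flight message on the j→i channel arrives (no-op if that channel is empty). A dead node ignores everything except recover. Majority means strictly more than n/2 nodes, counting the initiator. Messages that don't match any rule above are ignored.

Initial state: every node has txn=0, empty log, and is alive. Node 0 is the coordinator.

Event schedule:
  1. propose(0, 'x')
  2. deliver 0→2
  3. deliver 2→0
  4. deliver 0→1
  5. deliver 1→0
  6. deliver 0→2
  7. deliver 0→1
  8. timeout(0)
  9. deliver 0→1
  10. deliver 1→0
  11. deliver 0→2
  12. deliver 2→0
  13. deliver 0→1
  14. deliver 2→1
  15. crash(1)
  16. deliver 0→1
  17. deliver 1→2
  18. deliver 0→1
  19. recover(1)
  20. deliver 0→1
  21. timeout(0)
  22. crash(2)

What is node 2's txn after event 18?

[1] propose(0,'x') → N0(coor t1 [-])
[2] deliver 0→2 → N2(part t1 [-])
[3] deliver 2→0 → ∅
[4] deliver 0→1 → N1(part t1 [-])
[5] deliver 1→0 → N0(coor t1 [x])
[6] deliver 0→2 → N2(part t1 [x])
[7] deliver 0→1 → N1(part t1 [x])
[8] timeout(0) → N0(coor t2 [x])
[9] deliver 0→1 → N1(part t2 [x])
[10] deliver 1→0 → ∅
[11] deliver 0→2 → N2(part t2 [x])
[12] deliver 2→0 → N0(coor t2 [x,T2])
[13] deliver 0→1 → N1(part t2 [x,T2])
[14] deliver 2→1 → ∅
[15] crash(1) → N1(✗part t2 [x,T2])
[16] deliver 0→1 → ∅
[17] deliver 1→2 → ∅
[18] deliver 0→1 → ∅

2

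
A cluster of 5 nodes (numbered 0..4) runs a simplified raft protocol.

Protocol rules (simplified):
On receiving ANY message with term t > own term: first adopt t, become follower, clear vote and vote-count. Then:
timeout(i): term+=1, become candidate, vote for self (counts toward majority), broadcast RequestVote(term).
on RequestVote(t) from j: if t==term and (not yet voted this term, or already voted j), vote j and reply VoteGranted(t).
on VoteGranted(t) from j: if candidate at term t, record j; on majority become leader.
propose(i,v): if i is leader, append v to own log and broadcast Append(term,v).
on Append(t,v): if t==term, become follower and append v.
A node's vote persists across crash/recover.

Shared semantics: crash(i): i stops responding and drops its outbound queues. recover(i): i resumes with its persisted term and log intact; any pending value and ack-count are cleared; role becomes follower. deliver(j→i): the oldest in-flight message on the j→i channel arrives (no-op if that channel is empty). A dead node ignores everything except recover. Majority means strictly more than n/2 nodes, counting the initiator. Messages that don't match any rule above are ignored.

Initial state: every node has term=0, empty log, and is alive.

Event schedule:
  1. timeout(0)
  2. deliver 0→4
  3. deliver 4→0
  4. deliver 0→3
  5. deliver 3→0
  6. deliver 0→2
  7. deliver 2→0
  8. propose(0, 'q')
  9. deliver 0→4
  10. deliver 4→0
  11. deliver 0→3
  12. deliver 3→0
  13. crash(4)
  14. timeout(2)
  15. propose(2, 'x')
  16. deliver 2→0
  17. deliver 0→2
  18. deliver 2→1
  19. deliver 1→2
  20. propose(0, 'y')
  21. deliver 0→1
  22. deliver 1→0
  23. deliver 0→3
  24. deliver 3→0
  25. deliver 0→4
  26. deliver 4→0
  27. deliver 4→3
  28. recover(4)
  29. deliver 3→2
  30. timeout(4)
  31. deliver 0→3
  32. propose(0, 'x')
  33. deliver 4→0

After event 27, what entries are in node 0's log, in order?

after 1 — timeout(0): n0:cand/t1/[-]
after 2 — deliver 0→4: n4:foll/t1/[-]
after 3 — deliver 4→0: ·
after 4 — deliver 0→3: n3:foll/t1/[-]
after 5 — deliver 3→0: n0:lead/t1/[-]
after 6 — deliver 0→2: n2:foll/t1/[-]
after 7 — deliver 2→0: ·
after 8 — propose(0,'q'): n0:lead/t1/[q]
after 9 — deliver 0→4: n4:foll/t1/[q]
after 10 — deliver 4→0: ·
after 11 — deliver 0→3: n3:foll/t1/[q]
after 12 — deliver 3→0: ·
after 13 — crash(4): n4:✗foll/t1/[q]
after 14 — timeout(2): n2:cand/t2/[-]
after 15 — propose(2,'x'): ·
after 16 — deliver 2→0: n0:foll/t2/[q]
after 17 — deliver 0→2: ·
after 18 — deliver 2→1: n1:foll/t2/[-]
after 19 — deliver 1→2: ·
after 20 — propose(0,'y'): ·
after 21 — deliver 0→1: ·
after 22 — deliver 1→0: ·
after 23 — deliver 0→3: ·
after 24 — deliver 3→0: ·
after 25 — deliver 0→4: ·
after 26 — deliver 4→0: ·
after 27 — deliver 4→3: ·

q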